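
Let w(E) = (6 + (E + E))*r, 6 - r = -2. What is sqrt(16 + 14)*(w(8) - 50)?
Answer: 126*sqrt(30) ≈ 690.13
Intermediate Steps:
r = 8 (r = 6 - 1*(-2) = 6 + 2 = 8)
w(E) = 48 + 16*E (w(E) = (6 + (E + E))*8 = (6 + 2*E)*8 = 48 + 16*E)
sqrt(16 + 14)*(w(8) - 50) = sqrt(16 + 14)*((48 + 16*8) - 50) = sqrt(30)*((48 + 128) - 50) = sqrt(30)*(176 - 50) = sqrt(30)*126 = 126*sqrt(30)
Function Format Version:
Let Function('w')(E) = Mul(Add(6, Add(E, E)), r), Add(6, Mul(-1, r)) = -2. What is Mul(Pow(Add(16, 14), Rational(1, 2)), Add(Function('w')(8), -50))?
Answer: Mul(126, Pow(30, Rational(1, 2))) ≈ 690.13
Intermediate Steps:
r = 8 (r = Add(6, Mul(-1, -2)) = Add(6, 2) = 8)
Function('w')(E) = Add(48, Mul(16, E)) (Function('w')(E) = Mul(Add(6, Add(E, E)), 8) = Mul(Add(6, Mul(2, E)), 8) = Add(48, Mul(16, E)))
Mul(Pow(Add(16, 14), Rational(1, 2)), Add(Function('w')(8), -50)) = Mul(Pow(Add(16, 14), Rational(1, 2)), Add(Add(48, Mul(16, 8)), -50)) = Mul(Pow(30, Rational(1, 2)), Add(Add(48, 128), -50)) = Mul(Pow(30, Rational(1, 2)), Add(176, -50)) = Mul(Pow(30, Rational(1, 2)), 126) = Mul(126, Pow(30, Rational(1, 2)))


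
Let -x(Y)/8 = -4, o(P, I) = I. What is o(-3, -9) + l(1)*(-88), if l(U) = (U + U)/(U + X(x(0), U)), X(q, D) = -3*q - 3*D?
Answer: -353/49 ≈ -7.2041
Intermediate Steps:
x(Y) = 32 (x(Y) = -8*(-4) = 32)
X(q, D) = -3*D - 3*q
l(U) = 2*U/(-96 - 2*U) (l(U) = (U + U)/(U + (-3*U - 3*32)) = (2*U)/(U + (-3*U - 96)) = (2*U)/(U + (-96 - 3*U)) = (2*U)/(-96 - 2*U) = 2*U/(-96 - 2*U))
o(-3, -9) + l(1)*(-88) = -9 - 1*1/(48 + 1)*(-88) = -9 - 1*1/49*(-88) = -9 - 1*1*1/49*(-88) = -9 - 1/49*(-88) = -9 + 88/49 = -353/49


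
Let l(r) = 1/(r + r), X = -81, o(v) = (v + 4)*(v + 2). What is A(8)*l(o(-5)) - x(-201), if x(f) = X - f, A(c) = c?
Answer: -356/3 ≈ -118.67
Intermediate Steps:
o(v) = (2 + v)*(4 + v) (o(v) = (4 + v)*(2 + v) = (2 + v)*(4 + v))
l(r) = 1/(2*r)
x(f) = -81 - f
A(8)*l(o(-5)) - x(-201) = 8*(1/(2*(8 + (-5)² + 6*(-5)))) - (-81 - 1*(-201)) = 8*(1/(2*(8 + 25 - 30))) - (-81 + 201) = 8*((½)/3) - 1*120 = 8*((½)*(⅓)) - 120 = 8*(⅙) - 120 = 4/3 - 120 = -356/3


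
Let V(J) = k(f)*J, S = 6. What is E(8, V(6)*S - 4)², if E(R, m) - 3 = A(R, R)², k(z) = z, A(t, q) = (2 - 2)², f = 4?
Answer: 9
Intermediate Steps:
A(t, q) = 0 (A(t, q) = 0² = 0)
V(J) = 4*J
E(R, m) = 3 (E(R, m) = 3 + 0² = 3 + 0 = 3)
E(8, V(6)*S - 4)² = 3² = 9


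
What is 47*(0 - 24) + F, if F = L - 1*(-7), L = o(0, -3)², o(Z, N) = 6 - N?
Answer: -1040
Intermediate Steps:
L = 81 (L = (6 - 1*(-3))² = (6 + 3)² = 9² = 81)
F = 88 (F = 81 - 1*(-7) = 81 + 7 = 88)
47*(0 - 24) + F = 47*(0 - 24) + 88 = 47*(-24) + 88 = -1128 + 88 = -1040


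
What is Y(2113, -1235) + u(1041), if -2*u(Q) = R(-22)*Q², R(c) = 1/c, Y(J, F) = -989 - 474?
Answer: 1019309/44 ≈ 23166.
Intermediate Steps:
Y(J, F) = -1463
u(Q) = Q²/44 (u(Q) = -Q²/(2*(-22)) = -(-1)*Q²/44 = Q²/44)
Y(2113, -1235) + u(1041) = -1463 + (1/44)*1041² = -1463 + (1/44)*1083681 = -1463 + 1083681/44 = 1019309/44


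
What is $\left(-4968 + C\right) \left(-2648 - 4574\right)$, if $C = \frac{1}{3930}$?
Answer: $\frac{70502027029}{1965} \approx 3.5879 \cdot 10^{7}$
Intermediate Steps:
$C = \frac{1}{3930} \approx 0.00025445$
$\left(-4968 + C\right) \left(-2648 - 4574\right) = \left(-4968 + \frac{1}{3930}\right) \left(-2648 - 4574\right) = \left(- \frac{19524239}{3930}\right) \left(-7222\right) = \frac{70502027029}{1965}$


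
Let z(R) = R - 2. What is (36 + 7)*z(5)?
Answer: 129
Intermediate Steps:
z(R) = -2 + R
(36 + 7)*z(5) = (36 + 7)*(-2 + 5) = 43*3 = 129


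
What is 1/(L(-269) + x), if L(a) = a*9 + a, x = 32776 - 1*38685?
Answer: -1/8599 ≈ -0.00011629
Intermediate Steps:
x = -5909 (x = 32776 - 38685 = -5909)
L(a) = 10*a (L(a) = 9*a + a = 10*a)
1/(L(-269) + x) = 1/(10*(-269) - 5909) = 1/(-2690 - 5909) = 1/(-8599) = -1/8599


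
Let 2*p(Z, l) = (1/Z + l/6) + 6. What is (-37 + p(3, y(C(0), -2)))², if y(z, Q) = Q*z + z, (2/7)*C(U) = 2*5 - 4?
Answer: 182329/144 ≈ 1266.2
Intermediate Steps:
C(U) = 21 (C(U) = 7*(2*5 - 4)/2 = 7*(10 - 4)/2 = (7/2)*6 = 21)
y(z, Q) = z + Q*z
p(Z, l) = 3 + 1/(2*Z) + l/12 (p(Z, l) = ((1/Z + l/6) + 6)/2 = (6 + 1/Z + l/6)/2 = 3 + 1/(2*Z) + l/12)
(-37 + p(3, y(C(0), -2)))² = (-37 + (1/12)*(6 + 3*(36 + 21*(1 - 2)))/3)² = (-37 + (1/12)*(⅓)*(6 + 3*(36 + 21*(-1))))² = (-37 + (1/12)*(⅓)*(6 + 3*(36 - 21)))² = (-37 + (1/12)*(⅓)*(6 + 3*15))² = (-37 + (1/12)*(⅓)*(6 + 45))² = (-37 + (1/12)*(⅓)*51)² = (-37 + 17/12)² = (-427/12)² = 182329/144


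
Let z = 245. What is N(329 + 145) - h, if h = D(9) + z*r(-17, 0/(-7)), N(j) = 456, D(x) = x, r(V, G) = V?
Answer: 4612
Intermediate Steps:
h = -4156 (h = 9 + 245*(-17) = 9 - 4165 = -4156)
N(329 + 145) - h = 456 - 1*(-4156) = 456 + 4156 = 4612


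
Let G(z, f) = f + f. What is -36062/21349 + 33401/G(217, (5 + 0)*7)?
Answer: 710553609/1494430 ≈ 475.47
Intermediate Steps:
G(z, f) = 2*f
-36062/21349 + 33401/G(217, (5 + 0)*7) = -36062/21349 + 33401/((2*((5 + 0)*7))) = -36062*1/21349 + 33401/((2*(5*7))) = -36062/21349 + 33401/((2*35)) = -36062/21349 + 33401/70 = 710553609/1494430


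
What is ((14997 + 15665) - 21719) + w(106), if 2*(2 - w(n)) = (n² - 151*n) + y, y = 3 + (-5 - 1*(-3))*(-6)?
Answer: 22645/2 ≈ 11323.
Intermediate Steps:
y = 15 (y = 3 + (-5 + 3)*(-6) = 3 - 2*(-6) = 3 + 12 = 15)
w(n) = -11/2 - n²/2 + 151*n/2 (w(n) = 2 - ((n² - 151*n) + 15)/2 = 2 - (15 + n² - 151*n)/2 = 2 + (-15/2 - n²/2 + 151*n/2) = -11/2 - n²/2 + 151*n/2)
((14997 + 15665) - 21719) + w(106) = ((14997 + 15665) - 21719) + (-11/2 - ½*106² + (151/2)*106) = (30662 - 21719) + (-11/2 - ½*11236 + 8003) = 8943 + (-11/2 - 5618 + 8003) = 8943 + 4759/2 = 22645/2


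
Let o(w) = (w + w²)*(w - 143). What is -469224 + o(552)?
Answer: 124380480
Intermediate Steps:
o(w) = (-143 + w)*(w + w²) (o(w) = (w + w²)*(-143 + w) = (-143 + w)*(w + w²))
-469224 + o(552) = -469224 + 552*(-143 + 552² - 142*552) = -469224 + 552*(-143 + 304704 - 78384) = -469224 + 552*226177 = -469224 + 124849704 = 124380480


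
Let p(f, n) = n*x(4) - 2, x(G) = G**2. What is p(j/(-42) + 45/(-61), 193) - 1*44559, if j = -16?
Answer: -41473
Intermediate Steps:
p(f, n) = -2 + 16*n (p(f, n) = n*4**2 - 2 = n*16 - 2 = 16*n - 2 = -2 + 16*n)
p(j/(-42) + 45/(-61), 193) - 1*44559 = (-2 + 16*193) - 1*44559 = (-2 + 3088) - 44559 = 3086 - 44559 = -41473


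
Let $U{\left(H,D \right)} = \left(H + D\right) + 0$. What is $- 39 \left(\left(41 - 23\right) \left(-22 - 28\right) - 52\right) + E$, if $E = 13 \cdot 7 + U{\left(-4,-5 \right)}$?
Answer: $37210$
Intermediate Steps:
$U{\left(H,D \right)} = D + H$ ($U{\left(H,D \right)} = \left(D + H\right) + 0 = D + H$)
$E = 82$ ($E = 13 \cdot 7 - 9 = 91 - 9 = 82$)
$- 39 \left(\left(41 - 23\right) \left(-22 - 28\right) - 52\right) + E = - 39 \left(\left(41 - 23\right) \left(-22 - 28\right) - 52\right) + 82 = - 39 \left(18 \left(-50\right) - 52\right) + 82 = - 39 \left(-900 - 52\right) + 82 = \left(-39\right) \left(-952\right) + 82 = 37128 + 82 = 37210$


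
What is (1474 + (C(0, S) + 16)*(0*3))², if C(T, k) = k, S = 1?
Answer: 2172676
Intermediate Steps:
(1474 + (C(0, S) + 16)*(0*3))² = (1474 + (1 + 16)*(0*3))² = (1474 + 17*0)² = (1474 + 0)² = 1474² = 2172676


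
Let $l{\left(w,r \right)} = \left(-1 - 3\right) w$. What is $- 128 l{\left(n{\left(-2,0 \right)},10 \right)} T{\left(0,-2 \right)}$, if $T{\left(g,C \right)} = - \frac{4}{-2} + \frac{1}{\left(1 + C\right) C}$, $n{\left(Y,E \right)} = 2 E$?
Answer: $0$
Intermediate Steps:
$T{\left(g,C \right)} = 2 + \frac{1}{C \left(1 + C\right)}$ ($T{\left(g,C \right)} = \left(-4\right) \left(- \frac{1}{2}\right) + \frac{1}{C \left(1 + C\right)} = 2 + \frac{1}{C \left(1 + C\right)}$)
$l{\left(w,r \right)} = - 4 w$
$- 128 l{\left(n{\left(-2,0 \right)},10 \right)} T{\left(0,-2 \right)} = - 128 \left(- 4 \cdot 2 \cdot 0\right) \frac{1 + 2 \left(-2\right) + 2 \left(-2\right)^{2}}{\left(-2\right) \left(1 - 2\right)} = - 128 \left(\left(-4\right) 0\right) \left(- \frac{1 - 4 + 2 \cdot 4}{2 \left(-1\right)}\right) = \left(-128\right) 0 \left(\left(- \frac{1}{2}\right) \left(-1\right) \left(1 - 4 + 8\right)\right) = 0 \left(\left(- \frac{1}{2}\right) \left(-1\right) 5\right) = 0 \cdot \frac{5}{2} = 0$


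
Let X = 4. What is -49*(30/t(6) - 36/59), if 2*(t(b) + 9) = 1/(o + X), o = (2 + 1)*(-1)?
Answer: 203448/1003 ≈ 202.84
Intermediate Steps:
o = -3 (o = 3*(-1) = -3)
t(b) = -17/2 (t(b) = -9 + 1/(2*(-3 + 4)) = -9 + (½)/1 = -9 + (½)*1 = -9 + ½ = -17/2)
-49*(30/t(6) - 36/59) = -49*(30/(-17/2) - 36/59) = -49*(30*(-2/17) - 36*1/59) = -49*(-60/17 - 36/59) = -49*(-4152/1003) = 203448/1003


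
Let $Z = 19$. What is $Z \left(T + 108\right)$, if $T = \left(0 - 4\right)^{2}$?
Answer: $2356$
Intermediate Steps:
$T = 16$ ($T = \left(-4\right)^{2} = 16$)
$Z \left(T + 108\right) = 19 \left(16 + 108\right) = 19 \cdot 124 = 2356$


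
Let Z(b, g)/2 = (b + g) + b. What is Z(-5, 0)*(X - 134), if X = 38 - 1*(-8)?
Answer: 1760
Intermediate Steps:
Z(b, g) = 2*g + 4*b (Z(b, g) = 2*((b + g) + b) = 2*(g + 2*b) = 2*g + 4*b)
X = 46 (X = 38 + 8 = 46)
Z(-5, 0)*(X - 134) = (2*0 + 4*(-5))*(46 - 134) = (0 - 20)*(-88) = -20*(-88) = 1760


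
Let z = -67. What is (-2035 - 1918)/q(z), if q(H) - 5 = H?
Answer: 3953/62 ≈ 63.758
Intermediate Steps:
q(H) = 5 + H
(-2035 - 1918)/q(z) = (-2035 - 1918)/(5 - 67) = -3953/(-62) = -3953*(-1/62) = 3953/62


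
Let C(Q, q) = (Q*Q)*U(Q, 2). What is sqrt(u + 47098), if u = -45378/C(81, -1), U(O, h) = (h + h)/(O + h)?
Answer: sqrt(136919282)/54 ≈ 216.69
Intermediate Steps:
U(O, h) = 2*h/(O + h) (U(O, h) = (2*h)/(O + h) = 2*h/(O + h))
C(Q, q) = 4*Q**2/(2 + Q) (C(Q, q) = (Q*Q)*(2*2/(Q + 2)) = Q**2*(2*2/(2 + Q)) = Q**2*(4/(2 + Q)) = 4*Q**2/(2 + Q))
u = -209243/1458 (u = -45378/(4*81**2/(2 + 81)) = -45378/(4*6561/83) = -45378/(4*6561*(1/83)) = -45378/26244/83 = -45378*83/26244 = -209243/1458 ≈ -143.51)
sqrt(u + 47098) = sqrt(-209243/1458 + 47098) = sqrt(68459641/1458) = sqrt(136919282)/54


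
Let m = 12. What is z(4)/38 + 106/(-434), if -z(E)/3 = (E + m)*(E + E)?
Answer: -42671/4123 ≈ -10.350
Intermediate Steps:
z(E) = -6*E*(12 + E) (z(E) = -3*(E + 12)*(E + E) = -3*(12 + E)*2*E = -6*E*(12 + E))
z(4)/38 + 106/(-434) = -6*4*(12 + 4)/38 + 106/(-434) = -6*4*16*(1/38) + 106*(-1/434) = -384*1/38 - 53/217 = -192/19 - 53/217 = -42671/4123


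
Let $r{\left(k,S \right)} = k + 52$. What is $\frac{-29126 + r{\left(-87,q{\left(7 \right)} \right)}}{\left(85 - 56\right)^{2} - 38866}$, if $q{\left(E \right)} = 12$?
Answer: $\frac{29161}{38025} \approx 0.76689$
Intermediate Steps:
$r{\left(k,S \right)} = 52 + k$
$\frac{-29126 + r{\left(-87,q{\left(7 \right)} \right)}}{\left(85 - 56\right)^{2} - 38866} = \frac{-29126 + \left(52 - 87\right)}{\left(85 - 56\right)^{2} - 38866} = \frac{-29126 - 35}{29^{2} - 38866} = - \frac{29161}{841 - 38866} = - \frac{29161}{-38025} = \left(-29161\right) \left(- \frac{1}{38025}\right) = \frac{29161}{38025}$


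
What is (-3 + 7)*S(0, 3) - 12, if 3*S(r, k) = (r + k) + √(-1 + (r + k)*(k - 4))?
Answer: -8 + 8*I/3 ≈ -8.0 + 2.6667*I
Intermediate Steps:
S(r, k) = k/3 + r/3 + √(-1 + (-4 + k)*(k + r))/3 (S(r, k) = ((r + k) + √(-1 + (r + k)*(k - 4)))/3 = ((k + r) + √(-1 + (k + r)*(-4 + k)))/3 = ((k + r) + √(-1 + (-4 + k)*(k + r)))/3 = (k + r + √(-1 + (-4 + k)*(k + r)))/3 = k/3 + r/3 + √(-1 + (-4 + k)*(k + r))/3)
(-3 + 7)*S(0, 3) - 12 = (-3 + 7)*((⅓)*3 + (⅓)*0 + √(-1 + 3² - 4*3 - 4*0 + 3*0)/3) - 12 = 4*(1 + 0 + √(-1 + 9 - 12 + 0 + 0)/3) - 12 = 4*(1 + 0 + √(-4)/3) - 12 = 4*(1 + 0 + (2*I)/3) - 12 = 4*(1 + 0 + 2*I/3) - 12 = 4*(1 + 2*I/3) - 12 = (4 + 8*I/3) - 12 = -8 + 8*I/3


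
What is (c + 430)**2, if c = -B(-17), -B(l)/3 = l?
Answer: 143641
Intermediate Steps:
B(l) = -3*l
c = -51 (c = -(-3)*(-17) = -1*51 = -51)
(c + 430)**2 = (-51 + 430)**2 = 379**2 = 143641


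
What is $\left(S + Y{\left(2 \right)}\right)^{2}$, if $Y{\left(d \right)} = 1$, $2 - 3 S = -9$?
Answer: $\frac{196}{9} \approx 21.778$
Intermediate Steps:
$S = \frac{11}{3}$ ($S = \frac{2}{3} - -3 = \frac{2}{3} + 3 = \frac{11}{3} \approx 3.6667$)
$\left(S + Y{\left(2 \right)}\right)^{2} = \left(\frac{11}{3} + 1\right)^{2} = \left(\frac{14}{3}\right)^{2} = \frac{196}{9}$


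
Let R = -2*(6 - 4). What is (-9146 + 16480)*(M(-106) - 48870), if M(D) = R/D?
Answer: -18995852072/53 ≈ -3.5841e+8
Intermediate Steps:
R = -4 (R = -2*2 = -4)
M(D) = -4/D
(-9146 + 16480)*(M(-106) - 48870) = (-9146 + 16480)*(-4/(-106) - 48870) = 7334*(-4*(-1/106) - 48870) = 7334*(2/53 - 48870) = 7334*(-2590108/53) = -18995852072/53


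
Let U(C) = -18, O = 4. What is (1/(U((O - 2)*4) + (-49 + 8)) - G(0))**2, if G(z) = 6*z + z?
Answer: 1/3481 ≈ 0.00028727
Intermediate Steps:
G(z) = 7*z
(1/(U((O - 2)*4) + (-49 + 8)) - G(0))**2 = (1/(-18 + (-49 + 8)) - 7*0)**2 = (1/(-18 - 41) - 1*0)**2 = (1/(-59) + 0)**2 = (-1/59 + 0)**2 = (-1/59)**2 = 1/3481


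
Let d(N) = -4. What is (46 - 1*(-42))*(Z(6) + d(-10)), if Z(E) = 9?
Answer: 440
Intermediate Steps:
(46 - 1*(-42))*(Z(6) + d(-10)) = (46 - 1*(-42))*(9 - 4) = (46 + 42)*5 = 88*5 = 440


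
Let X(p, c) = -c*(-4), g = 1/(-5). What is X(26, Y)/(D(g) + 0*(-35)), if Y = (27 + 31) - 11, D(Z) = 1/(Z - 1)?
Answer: -1128/5 ≈ -225.60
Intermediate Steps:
g = -⅕ ≈ -0.20000
D(Z) = 1/(-1 + Z)
Y = 47 (Y = 58 - 11 = 47)
X(p, c) = 4*c
X(26, Y)/(D(g) + 0*(-35)) = (4*47)/(1/(-1 - ⅕) + 0*(-35)) = 188/(1/(-6/5) + 0) = 188/(-⅚ + 0) = 188/(-⅚) = 188*(-6/5) = -1128/5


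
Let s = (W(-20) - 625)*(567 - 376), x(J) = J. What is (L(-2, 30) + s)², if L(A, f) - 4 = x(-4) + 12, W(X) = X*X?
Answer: 1845819369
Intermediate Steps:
W(X) = X²
L(A, f) = 12 (L(A, f) = 4 + (-4 + 12) = 4 + 8 = 12)
s = -42975 (s = ((-20)² - 625)*(567 - 376) = (400 - 625)*191 = -225*191 = -42975)
(L(-2, 30) + s)² = (12 - 42975)² = (-42963)² = 1845819369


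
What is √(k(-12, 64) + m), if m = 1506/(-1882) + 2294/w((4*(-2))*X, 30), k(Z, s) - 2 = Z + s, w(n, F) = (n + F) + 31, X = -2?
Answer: √435709373407/72457 ≈ 9.1100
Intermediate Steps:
w(n, F) = 31 + F + n (w(n, F) = (F + n) + 31 = 31 + F + n)
k(Z, s) = 2 + Z + s (k(Z, s) = 2 + (Z + s) = 2 + Z + s)
m = 2100673/72457 (m = 1506/(-1882) + 2294/(31 + 30 + (4*(-2))*(-2)) = 1506*(-1/1882) + 2294/(31 + 30 - 8*(-2)) = -753/941 + 2294/(31 + 30 + 16) = -753/941 + 2294/77 = 2100673/72457 ≈ 28.992)
√(k(-12, 64) + m) = √((2 - 12 + 64) + 2100673/72457) = √(54 + 2100673/72457) = √(6013351/72457) = √435709373407/72457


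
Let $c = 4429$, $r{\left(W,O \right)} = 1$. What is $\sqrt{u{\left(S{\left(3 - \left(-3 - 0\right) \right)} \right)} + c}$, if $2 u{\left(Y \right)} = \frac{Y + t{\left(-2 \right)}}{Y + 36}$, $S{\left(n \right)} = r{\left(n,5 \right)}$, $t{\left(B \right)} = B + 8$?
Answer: $\frac{3 \sqrt{2694858}}{74} \approx 66.551$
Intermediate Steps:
$t{\left(B \right)} = 8 + B$
$S{\left(n \right)} = 1$
$u{\left(Y \right)} = \frac{6 + Y}{2 \left(36 + Y\right)}$ ($u{\left(Y \right)} = \frac{\left(Y + \left(8 - 2\right)\right) \frac{1}{Y + 36}}{2} = \frac{\left(Y + 6\right) \frac{1}{36 + Y}}{2} = \frac{\left(6 + Y\right) \frac{1}{36 + Y}}{2} = \frac{\frac{1}{36 + Y} \left(6 + Y\right)}{2} = \frac{6 + Y}{2 \left(36 + Y\right)}$)
$\sqrt{u{\left(S{\left(3 - \left(-3 - 0\right) \right)} \right)} + c} = \sqrt{\frac{6 + 1}{2 \left(36 + 1\right)} + 4429} = \sqrt{\frac{1}{2} \cdot \frac{1}{37} \cdot 7 + 4429} = \sqrt{\frac{7}{74} + 4429} = \sqrt{\frac{327753}{74}} = \frac{3 \sqrt{2694858}}{74}$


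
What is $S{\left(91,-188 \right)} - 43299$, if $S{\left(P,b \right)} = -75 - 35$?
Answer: $-43409$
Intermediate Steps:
$S{\left(P,b \right)} = -110$
$S{\left(91,-188 \right)} - 43299 = -110 - 43299 = -43409$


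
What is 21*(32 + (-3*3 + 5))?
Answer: 588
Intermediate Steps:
21*(32 + (-3*3 + 5)) = 21*(32 + (-9 + 5)) = 21*(32 - 4) = 21*28 = 588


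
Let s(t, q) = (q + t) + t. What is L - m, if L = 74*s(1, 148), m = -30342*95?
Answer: 2893590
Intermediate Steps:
s(t, q) = q + 2*t
m = -2882490
L = 11100 (L = 74*(148 + 2*1) = 74*(148 + 2) = 74*150 = 11100)
L - m = 11100 - 1*(-2882490) = 11100 + 2882490 = 2893590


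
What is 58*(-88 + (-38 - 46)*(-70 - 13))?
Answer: 399272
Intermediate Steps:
58*(-88 + (-38 - 46)*(-70 - 13)) = 58*(-88 - 84*(-83)) = 58*(-88 + 6972) = 58*6884 = 399272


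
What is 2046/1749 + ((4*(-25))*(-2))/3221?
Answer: 210302/170713 ≈ 1.2319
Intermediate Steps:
2046/1749 + ((4*(-25))*(-2))/3221 = 2046*(1/1749) - 100*(-2)*(1/3221) = 62/53 + 200*(1/3221) = 62/53 + 200/3221 = 210302/170713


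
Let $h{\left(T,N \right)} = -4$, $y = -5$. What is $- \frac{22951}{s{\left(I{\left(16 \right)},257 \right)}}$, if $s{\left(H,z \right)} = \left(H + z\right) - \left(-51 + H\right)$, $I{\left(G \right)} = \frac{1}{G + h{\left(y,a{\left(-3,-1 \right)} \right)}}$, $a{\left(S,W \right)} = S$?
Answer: $- \frac{22951}{308} \approx -74.516$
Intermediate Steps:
$I{\left(G \right)} = \frac{1}{-4 + G}$ ($I{\left(G \right)} = \frac{1}{G - 4} = \frac{1}{-4 + G}$)
$s{\left(H,z \right)} = 51 + z$
$- \frac{22951}{s{\left(I{\left(16 \right)},257 \right)}} = - \frac{22951}{51 + 257} = - \frac{22951}{308}$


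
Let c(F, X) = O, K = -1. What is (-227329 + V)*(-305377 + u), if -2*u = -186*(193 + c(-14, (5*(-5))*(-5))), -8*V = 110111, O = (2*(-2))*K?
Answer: 69207156326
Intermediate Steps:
O = 4 (O = (2*(-2))*(-1) = -4*(-1) = 4)
V = -110111/8 (V = -1/8*110111 = -110111/8 ≈ -13764.)
c(F, X) = 4
u = 18321 (u = -(-93)*(193 + 4) = -(-93)*197 = -1/2*(-36642) = 18321)
(-227329 + V)*(-305377 + u) = (-227329 - 110111/8)*(-305377 + 18321) = -1928743/8*(-287056) = 69207156326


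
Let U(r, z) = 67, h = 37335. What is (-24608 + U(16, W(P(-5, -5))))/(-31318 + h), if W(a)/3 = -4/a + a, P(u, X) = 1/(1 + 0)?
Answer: -2231/547 ≈ -4.0786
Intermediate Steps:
P(u, X) = 1 (P(u, X) = 1/1 = 1)
W(a) = -12/a + 3*a (W(a) = 3*(-4/a + a) = 3*(a - 4/a) = -12/a + 3*a)
(-24608 + U(16, W(P(-5, -5))))/(-31318 + h) = (-24608 + 67)/(-31318 + 37335) = -24541/6017 = -24541*1/6017 = -2231/547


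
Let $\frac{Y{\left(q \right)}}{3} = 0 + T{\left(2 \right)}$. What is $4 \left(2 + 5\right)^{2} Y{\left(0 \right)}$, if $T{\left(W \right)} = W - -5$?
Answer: $4116$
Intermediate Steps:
$T{\left(W \right)} = 5 + W$ ($T{\left(W \right)} = W + 5 = 5 + W$)
$Y{\left(q \right)} = 21$ ($Y{\left(q \right)} = 3 \left(0 + \left(5 + 2\right)\right) = 3 \left(0 + 7\right) = 3 \cdot 7 = 21$)
$4 \left(2 + 5\right)^{2} Y{\left(0 \right)} = 4 \left(2 + 5\right)^{2} \cdot 21 = 4 \cdot 7^{2} \cdot 21 = 4 \cdot 49 \cdot 21 = 196 \cdot 21 = 4116$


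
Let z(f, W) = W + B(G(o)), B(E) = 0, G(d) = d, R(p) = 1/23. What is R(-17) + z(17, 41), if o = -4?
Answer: 944/23 ≈ 41.043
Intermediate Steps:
R(p) = 1/23
z(f, W) = W (z(f, W) = W + 0 = W)
R(-17) + z(17, 41) = 1/23 + 41 = 944/23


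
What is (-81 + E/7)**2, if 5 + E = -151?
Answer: 522729/49 ≈ 10668.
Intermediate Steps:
E = -156 (E = -5 - 151 = -156)
(-81 + E/7)**2 = (-81 - 156/7)**2 = (-723/7)**2 = 522729/49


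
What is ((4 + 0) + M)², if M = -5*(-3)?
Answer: 361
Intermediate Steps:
M = 15
((4 + 0) + M)² = ((4 + 0) + 15)² = (4 + 15)² = 19² = 361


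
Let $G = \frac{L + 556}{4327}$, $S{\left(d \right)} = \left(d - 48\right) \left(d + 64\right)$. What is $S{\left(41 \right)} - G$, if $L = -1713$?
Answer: $- \frac{3179188}{4327} \approx -734.73$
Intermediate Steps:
$S{\left(d \right)} = \left(-48 + d\right) \left(64 + d\right)$
$G = - \frac{1157}{4327}$ ($G = \frac{-1713 + 556}{4327} = \left(-1157\right) \frac{1}{4327} = - \frac{1157}{4327} \approx -0.26739$)
$S{\left(41 \right)} - G = \left(-3072 + 41^{2} + 16 \cdot 41\right) - - \frac{1157}{4327} = \left(-3072 + 1681 + 656\right) + \frac{1157}{4327} = -735 + \frac{1157}{4327} = - \frac{3179188}{4327}$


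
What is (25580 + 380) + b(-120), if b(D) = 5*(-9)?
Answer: 25915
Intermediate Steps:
b(D) = -45
(25580 + 380) + b(-120) = (25580 + 380) - 45 = 25960 - 45 = 25915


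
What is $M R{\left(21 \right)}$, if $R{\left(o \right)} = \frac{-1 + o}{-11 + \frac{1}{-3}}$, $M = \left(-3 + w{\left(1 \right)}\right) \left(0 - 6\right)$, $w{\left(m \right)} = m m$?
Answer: $- \frac{360}{17} \approx -21.176$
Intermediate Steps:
$w{\left(m \right)} = m^{2}$
$M = 12$ ($M = \left(-3 + 1^{2}\right) \left(0 - 6\right) = \left(-3 + 1\right) \left(-6\right) = \left(-2\right) \left(-6\right) = 12$)
$R{\left(o \right)} = \frac{3}{34} - \frac{3 o}{34}$ ($R{\left(o \right)} = \frac{-1 + o}{-11 - \frac{1}{3}} = \frac{-1 + o}{- \frac{34}{3}} = \left(-1 + o\right) \left(- \frac{3}{34}\right) = \frac{3}{34} - \frac{3 o}{34}$)
$M R{\left(21 \right)} = 12 \left(\frac{3}{34} - \frac{63}{34}\right) = 12 \left(- \frac{30}{17}\right) = - \frac{360}{17}$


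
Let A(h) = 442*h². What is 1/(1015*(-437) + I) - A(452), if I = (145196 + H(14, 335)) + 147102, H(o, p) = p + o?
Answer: -13627349750145/150908 ≈ -9.0302e+7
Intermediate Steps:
H(o, p) = o + p
I = 292647 (I = (145196 + (14 + 335)) + 147102 = (145196 + 349) + 147102 = 145545 + 147102 = 292647)
1/(1015*(-437) + I) - A(452) = 1/(1015*(-437) + 292647) - 442*452² = 1/(-443555 + 292647) - 442*204304 = 1/(-150908) - 1*90302368 = -1/150908 - 90302368 = -13627349750145/150908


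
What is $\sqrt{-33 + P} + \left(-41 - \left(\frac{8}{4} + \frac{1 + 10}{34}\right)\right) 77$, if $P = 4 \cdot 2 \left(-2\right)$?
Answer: $- \frac{113421}{34} + 7 i \approx -3335.9 + 7.0 i$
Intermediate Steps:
$P = -16$ ($P = 8 \left(-2\right) = -16$)
$\sqrt{-33 + P} + \left(-41 - \left(\frac{8}{4} + \frac{1 + 10}{34}\right)\right) 77 = \sqrt{-33 - 16} + \left(-41 - \left(\frac{8}{4} + \frac{1 + 10}{34}\right)\right) 77 = \sqrt{-49} + \left(-41 - \left(8 \cdot \frac{1}{4} + 11 \cdot \frac{1}{34}\right)\right) 77 = 7 i + \left(-41 - \left(2 + \frac{11}{34}\right)\right) 77 = 7 i + \left(-41 - \frac{79}{34}\right) 77 = 7 i - \frac{113421}{34} = - \frac{113421}{34} + 7 i$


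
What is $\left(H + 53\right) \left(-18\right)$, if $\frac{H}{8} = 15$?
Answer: $-3114$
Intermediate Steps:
$H = 120$ ($H = 8 \cdot 15 = 120$)
$\left(H + 53\right) \left(-18\right) = \left(120 + 53\right) \left(-18\right) = 173 \left(-18\right) = -3114$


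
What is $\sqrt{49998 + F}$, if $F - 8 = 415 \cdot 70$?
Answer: $36 \sqrt{61} \approx 281.17$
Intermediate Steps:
$F = 29058$ ($F = 8 + 415 \cdot 70 = 8 + 29050 = 29058$)
$\sqrt{49998 + F} = \sqrt{49998 + 29058} = \sqrt{79056} = 36 \sqrt{61}$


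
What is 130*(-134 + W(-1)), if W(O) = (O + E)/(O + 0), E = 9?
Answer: -18460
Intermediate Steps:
W(O) = (9 + O)/O (W(O) = (O + 9)/(O + 0) = (9 + O)/O)
130*(-134 + W(-1)) = 130*(-134 + (9 - 1)/(-1)) = 130*(-134 - 1*8) = 130*(-134 - 8) = 130*(-142) = -18460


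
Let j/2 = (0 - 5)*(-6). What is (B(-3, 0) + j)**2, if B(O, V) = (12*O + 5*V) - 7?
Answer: 289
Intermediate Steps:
B(O, V) = -7 + 5*V + 12*O (B(O, V) = (5*V + 12*O) - 7 = -7 + 5*V + 12*O)
j = 60 (j = 2*((0 - 5)*(-6)) = 2*(-5*(-6)) = 2*30 = 60)
(B(-3, 0) + j)**2 = ((-7 + 5*0 + 12*(-3)) + 60)**2 = ((-7 + 0 - 36) + 60)**2 = (-43 + 60)**2 = 17**2 = 289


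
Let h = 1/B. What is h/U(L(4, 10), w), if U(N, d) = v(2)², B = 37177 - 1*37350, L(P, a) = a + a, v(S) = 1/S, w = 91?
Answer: -4/173 ≈ -0.023121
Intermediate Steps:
L(P, a) = 2*a
B = -173 (B = 37177 - 37350 = -173)
U(N, d) = ¼ (U(N, d) = (1/2)² = (½)² = ¼)
h = -1/173 (h = 1/(-173) = -1/173 ≈ -0.0057803)
h/U(L(4, 10), w) = -1/(173*¼) = -1/173*4 = -4/173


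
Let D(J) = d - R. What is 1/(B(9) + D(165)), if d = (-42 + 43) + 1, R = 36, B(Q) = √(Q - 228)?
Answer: -34/1375 - I*√219/1375 ≈ -0.024727 - 0.010763*I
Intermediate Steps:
B(Q) = √(-228 + Q)
d = 2 (d = 1 + 1 = 2)
D(J) = -34 (D(J) = 2 - 1*36 = 2 - 36 = -34)
1/(B(9) + D(165)) = 1/(√(-228 + 9) - 34) = 1/(√(-219) - 34) = 1/(I*√219 - 34) = 1/(-34 + I*√219)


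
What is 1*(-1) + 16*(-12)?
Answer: -193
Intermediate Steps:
1*(-1) + 16*(-12) = -1 - 192 = -193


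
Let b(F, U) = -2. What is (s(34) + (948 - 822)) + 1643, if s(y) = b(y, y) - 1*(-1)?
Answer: 1768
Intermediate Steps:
s(y) = -1 (s(y) = -2 - 1*(-1) = -2 + 1 = -1)
(s(34) + (948 - 822)) + 1643 = (-1 + (948 - 822)) + 1643 = (-1 + 126) + 1643 = 125 + 1643 = 1768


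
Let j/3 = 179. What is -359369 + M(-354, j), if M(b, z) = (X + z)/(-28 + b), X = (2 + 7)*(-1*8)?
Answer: -137279423/382 ≈ -3.5937e+5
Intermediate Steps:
j = 537 (j = 3*179 = 537)
X = -72 (X = 9*(-8) = -72)
M(b, z) = (-72 + z)/(-28 + b)
-359369 + M(-354, j) = -359369 + (-72 + 537)/(-28 - 354) = -359369 + 465/(-382) = -359369 - 1/382*465 = -359369 - 465/382 = -137279423/382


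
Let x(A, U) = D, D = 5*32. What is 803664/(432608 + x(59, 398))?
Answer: 16743/9016 ≈ 1.8570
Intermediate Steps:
D = 160
x(A, U) = 160
803664/(432608 + x(59, 398)) = 803664/(432608 + 160) = 803664/432768 = 803664*(1/432768) = 16743/9016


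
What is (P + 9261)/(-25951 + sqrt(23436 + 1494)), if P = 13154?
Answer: -581691665/673429471 - 67245*sqrt(2770)/673429471 ≈ -0.86903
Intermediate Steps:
(P + 9261)/(-25951 + sqrt(23436 + 1494)) = (13154 + 9261)/(-25951 + sqrt(23436 + 1494)) = 22415/(-25951 + sqrt(24930)) = 22415/(-25951 + 3*sqrt(2770))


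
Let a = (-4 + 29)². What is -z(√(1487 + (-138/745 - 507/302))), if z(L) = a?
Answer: -625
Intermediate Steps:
a = 625 (a = 25² = 625)
z(L) = 625
-z(√(1487 + (-138/745 - 507/302))) = -1*625 = -625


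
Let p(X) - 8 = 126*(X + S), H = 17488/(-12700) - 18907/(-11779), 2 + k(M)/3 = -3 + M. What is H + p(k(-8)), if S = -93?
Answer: -621701222863/37398325 ≈ -16624.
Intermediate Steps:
k(M) = -15 + 3*M (k(M) = -6 + 3*(-3 + M) = -6 + (-9 + 3*M) = -15 + 3*M)
H = 8531937/37398325 (H = 17488*(-1/12700) - 18907*(-1/11779) = -4372/3175 + 18907/11779 = 8531937/37398325 ≈ 0.22814)
p(X) = -11710 + 126*X (p(X) = 8 + 126*(X - 93) = 8 + 126*(-93 + X) = 8 + (-11718 + 126*X) = -11710 + 126*X)
H + p(k(-8)) = 8531937/37398325 + (-11710 + 126*(-15 + 3*(-8))) = 8531937/37398325 + (-11710 + 126*(-15 - 24)) = 8531937/37398325 + (-11710 + 126*(-39)) = 8531937/37398325 + (-11710 - 4914) = 8531937/37398325 - 16624 = -621701222863/37398325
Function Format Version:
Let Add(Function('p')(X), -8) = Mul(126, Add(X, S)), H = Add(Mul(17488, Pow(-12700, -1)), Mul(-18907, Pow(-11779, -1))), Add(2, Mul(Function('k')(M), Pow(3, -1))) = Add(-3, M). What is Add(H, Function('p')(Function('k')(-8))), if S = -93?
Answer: Rational(-621701222863, 37398325) ≈ -16624.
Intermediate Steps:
Function('k')(M) = Add(-15, Mul(3, M)) (Function('k')(M) = Add(-6, Mul(3, Add(-3, M))) = Add(-6, Add(-9, Mul(3, M))) = Add(-15, Mul(3, M)))
H = Rational(8531937, 37398325) (H = Add(Mul(17488, Rational(-1, 12700)), Mul(-18907, Rational(-1, 11779))) = Add(Rational(-4372, 3175), Rational(18907, 11779)) = Rational(8531937, 37398325) ≈ 0.22814)
Function('p')(X) = Add(-11710, Mul(126, X)) (Function('p')(X) = Add(8, Mul(126, Add(X, -93))) = Add(8, Mul(126, Add(-93, X))) = Add(8, Add(-11718, Mul(126, X))) = Add(-11710, Mul(126, X)))
Add(H, Function('p')(Function('k')(-8))) = Add(Rational(8531937, 37398325), Add(-11710, Mul(126, Add(-15, Mul(3, -8))))) = Add(Rational(8531937, 37398325), Add(-11710, Mul(126, Add(-15, -24)))) = Add(Rational(8531937, 37398325), Add(-11710, Mul(126, -39))) = Add(Rational(8531937, 37398325), Add(-11710, -4914)) = Add(Rational(8531937, 37398325), -16624) = Rational(-621701222863, 37398325)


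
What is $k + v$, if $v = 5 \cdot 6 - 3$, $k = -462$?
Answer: $-435$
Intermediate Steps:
$v = 27$ ($v = 30 - 3 = 27$)
$k + v = -462 + 27 = -435$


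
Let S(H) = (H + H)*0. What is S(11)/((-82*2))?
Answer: 0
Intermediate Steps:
S(H) = 0 (S(H) = (2*H)*0 = 0)
S(11)/((-82*2)) = 0/((-82*2)) = 0/(-164) = 0*(-1/164) = 0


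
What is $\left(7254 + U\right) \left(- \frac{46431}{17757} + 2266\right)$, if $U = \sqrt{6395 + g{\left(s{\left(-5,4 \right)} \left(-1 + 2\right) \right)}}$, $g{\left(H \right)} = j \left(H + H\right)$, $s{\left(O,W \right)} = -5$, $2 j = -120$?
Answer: $\frac{32393890386}{1973} + \frac{4465659 \sqrt{6995}}{1973} \approx 1.6608 \cdot 10^{7}$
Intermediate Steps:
$j = -60$ ($j = \frac{1}{2} \left(-120\right) = -60$)
$g{\left(H \right)} = - 120 H$ ($g{\left(H \right)} = - 60 \left(H + H\right) = - 60 \cdot 2 H = - 120 H$)
$U = \sqrt{6995}$ ($U = \sqrt{6395 - 120 \left(- 5 \left(-1 + 2\right)\right)} = \sqrt{6395 - 120 \left(\left(-5\right) 1\right)} = \sqrt{6395 - -600} = \sqrt{6395 + 600} = \sqrt{6995} \approx 83.636$)
$\left(7254 + U\right) \left(- \frac{46431}{17757} + 2266\right) = \left(7254 + \sqrt{6995}\right) \left(- \frac{46431}{17757} + 2266\right) = \left(7254 + \sqrt{6995}\right) \left(\left(-46431\right) \frac{1}{17757} + 2266\right) = \left(7254 + \sqrt{6995}\right) \left(- \frac{5159}{1973} + 2266\right) = \left(7254 + \sqrt{6995}\right) \frac{4465659}{1973} = \frac{32393890386}{1973} + \frac{4465659 \sqrt{6995}}{1973}$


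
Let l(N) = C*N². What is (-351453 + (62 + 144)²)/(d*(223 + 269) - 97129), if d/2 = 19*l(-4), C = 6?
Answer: -7537/41407 ≈ -0.18202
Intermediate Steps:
l(N) = 6*N²
d = 3648 (d = 2*(19*(6*(-4)²)) = 2*(19*(6*16)) = 2*(19*96) = 2*1824 = 3648)
(-351453 + (62 + 144)²)/(d*(223 + 269) - 97129) = (-351453 + (62 + 144)²)/(3648*(223 + 269) - 97129) = (-351453 + 206²)/(3648*492 - 97129) = (-351453 + 42436)/(1794816 - 97129) = -309017/1697687 = -309017*1/1697687 = -7537/41407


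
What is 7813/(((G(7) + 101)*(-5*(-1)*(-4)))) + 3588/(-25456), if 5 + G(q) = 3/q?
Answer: -22510189/5369625 ≈ -4.1921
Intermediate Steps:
G(q) = -5 + 3/q
7813/(((G(7) + 101)*(-5*(-1)*(-4)))) + 3588/(-25456) = 7813/((((-5 + 3/7) + 101)*(-5*(-1)*(-4)))) + 3588/(-25456) = 7813/((((-5 + 3*(1/7)) + 101)*(5*(-4)))) + 3588*(-1/25456) = 7813/((((-5 + 3/7) + 101)*(-20))) - 897/6364 = 7813/(((-32/7 + 101)*(-20))) - 897/6364 = 7813/(((675/7)*(-20))) - 897/6364 = 7813/(-13500/7) - 897/6364 = 7813*(-7/13500) - 897/6364 = -54691/13500 - 897/6364 = -22510189/5369625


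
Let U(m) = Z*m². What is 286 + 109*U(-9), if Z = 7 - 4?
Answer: 26773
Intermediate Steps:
Z = 3
U(m) = 3*m²
286 + 109*U(-9) = 286 + 109*(3*(-9)²) = 286 + 109*(3*81) = 286 + 109*243 = 286 + 26487 = 26773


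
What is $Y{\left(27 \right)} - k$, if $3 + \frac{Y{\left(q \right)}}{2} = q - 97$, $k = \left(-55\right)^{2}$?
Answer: $-3171$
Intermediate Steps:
$k = 3025$
$Y{\left(q \right)} = -200 + 2 q$ ($Y{\left(q \right)} = -6 + 2 \left(q - 97\right) = -6 + 2 \left(-97 + q\right) = -6 + \left(-194 + 2 q\right) = -200 + 2 q$)
$Y{\left(27 \right)} - k = \left(-200 + 2 \cdot 27\right) - 3025 = \left(-200 + 54\right) - 3025 = -146 - 3025 = -3171$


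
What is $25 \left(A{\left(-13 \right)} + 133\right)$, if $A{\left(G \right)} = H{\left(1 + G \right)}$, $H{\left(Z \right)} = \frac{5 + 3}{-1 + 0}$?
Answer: $3125$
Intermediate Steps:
$H{\left(Z \right)} = -8$ ($H{\left(Z \right)} = \frac{8}{-1} = 8 \left(-1\right) = -8$)
$A{\left(G \right)} = -8$
$25 \left(A{\left(-13 \right)} + 133\right) = 25 \left(-8 + 133\right) = 25 \cdot 125 = 3125$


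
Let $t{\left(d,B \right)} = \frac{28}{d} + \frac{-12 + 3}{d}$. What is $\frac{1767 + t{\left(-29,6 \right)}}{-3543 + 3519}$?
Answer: $- \frac{6403}{87} \approx -73.598$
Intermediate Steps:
$t{\left(d,B \right)} = \frac{19}{d}$ ($t{\left(d,B \right)} = \frac{28}{d} - \frac{9}{d} = \frac{19}{d}$)
$\frac{1767 + t{\left(-29,6 \right)}}{-3543 + 3519} = \frac{1767 + \frac{19}{-29}}{-3543 + 3519} = \frac{1767 + 19 \left(- \frac{1}{29}\right)}{-24} = \left(1767 - \frac{19}{29}\right) \left(- \frac{1}{24}\right) = \frac{51224}{29} \left(- \frac{1}{24}\right) = - \frac{6403}{87}$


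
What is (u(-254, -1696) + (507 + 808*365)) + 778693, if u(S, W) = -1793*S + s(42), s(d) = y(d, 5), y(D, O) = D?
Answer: 1529584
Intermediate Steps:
s(d) = d
u(S, W) = 42 - 1793*S (u(S, W) = -1793*S + 42 = 42 - 1793*S)
(u(-254, -1696) + (507 + 808*365)) + 778693 = ((42 - 1793*(-254)) + (507 + 808*365)) + 778693 = ((42 + 455422) + (507 + 294920)) + 778693 = (455464 + 295427) + 778693 = 750891 + 778693 = 1529584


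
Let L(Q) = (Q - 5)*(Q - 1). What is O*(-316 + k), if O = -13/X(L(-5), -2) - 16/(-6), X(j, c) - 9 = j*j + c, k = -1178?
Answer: -14350866/3607 ≈ -3978.6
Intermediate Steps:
L(Q) = (-1 + Q)*(-5 + Q) (L(Q) = (-5 + Q)*(-1 + Q) = (-1 + Q)*(-5 + Q))
X(j, c) = 9 + c + j² (X(j, c) = 9 + (j*j + c) = 9 + (j² + c) = 9 + (c + j²) = 9 + c + j²)
O = 28817/10821 (O = -13/(9 - 2 + (5 + (-5)² - 6*(-5))²) - 16/(-6) = -13/(9 - 2 + (5 + 25 + 30)²) - 16*(-⅙) = -13/(9 - 2 + 60²) + 8/3 = -13/(9 - 2 + 3600) + 8/3 = -13/3607 + 8/3 = 28817/10821 ≈ 2.6631)
O*(-316 + k) = 28817*(-316 - 1178)/10821 = (28817/10821)*(-1494) = -14350866/3607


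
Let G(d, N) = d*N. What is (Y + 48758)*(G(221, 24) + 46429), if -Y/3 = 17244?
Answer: -153853942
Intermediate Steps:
Y = -51732 (Y = -3*17244 = -51732)
G(d, N) = N*d
(Y + 48758)*(G(221, 24) + 46429) = (-51732 + 48758)*(24*221 + 46429) = -2974*(5304 + 46429) = -2974*51733 = -153853942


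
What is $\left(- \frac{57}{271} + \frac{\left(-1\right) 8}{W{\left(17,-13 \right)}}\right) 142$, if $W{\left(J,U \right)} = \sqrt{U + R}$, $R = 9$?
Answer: $- \frac{8094}{271} + 568 i \approx -29.867 + 568.0 i$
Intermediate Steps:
$W{\left(J,U \right)} = \sqrt{9 + U}$ ($W{\left(J,U \right)} = \sqrt{U + 9} = \sqrt{9 + U}$)
$\left(- \frac{57}{271} + \frac{\left(-1\right) 8}{W{\left(17,-13 \right)}}\right) 142 = \left(- \frac{57}{271} + \frac{\left(-1\right) 8}{\sqrt{9 - 13}}\right) 142 = \left(\left(-57\right) \frac{1}{271} - \frac{8}{\sqrt{-4}}\right) 142 = \left(- \frac{57}{271} - \frac{8}{2 i}\right) 142 = \left(- \frac{57}{271} - 8 \left(- \frac{i}{2}\right)\right) 142 = \left(- \frac{57}{271} + 4 i\right) 142 = - \frac{8094}{271} + 568 i$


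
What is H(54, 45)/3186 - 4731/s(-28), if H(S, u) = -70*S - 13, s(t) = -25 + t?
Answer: 14871937/168858 ≈ 88.074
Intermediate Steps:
H(S, u) = -13 - 70*S
H(54, 45)/3186 - 4731/s(-28) = (-13 - 70*54)/3186 - 4731/(-25 - 28) = (-13 - 3780)*(1/3186) - 4731/(-53) = -3793*1/3186 - 4731*(-1/53) = -3793/3186 + 4731/53 = 14871937/168858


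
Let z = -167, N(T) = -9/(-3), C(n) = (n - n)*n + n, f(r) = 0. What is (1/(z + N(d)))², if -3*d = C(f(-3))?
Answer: 1/26896 ≈ 3.7180e-5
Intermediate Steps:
C(n) = n (C(n) = 0*n + n = 0 + n = n)
d = 0 (d = -⅓*0 = 0)
N(T) = 3 (N(T) = -9*(-⅓) = 3)
(1/(z + N(d)))² = (1/(-167 + 3))² = (1/(-164))² = (-1/164)² = 1/26896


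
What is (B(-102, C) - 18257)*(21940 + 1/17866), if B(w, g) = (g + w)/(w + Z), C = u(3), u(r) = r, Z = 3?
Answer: -3577993814248/8933 ≈ -4.0054e+8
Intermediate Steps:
C = 3
B(w, g) = (g + w)/(3 + w) (B(w, g) = (g + w)/(w + 3) = (g + w)/(3 + w))
(B(-102, C) - 18257)*(21940 + 1/17866) = ((3 - 102)/(3 - 102) - 18257)*(21940 + 1/17866) = (-99/(-99) - 18257)*(21940 + 1/17866) = (-1/99*(-99) - 18257)*(391980041/17866) = (1 - 18257)*(391980041/17866) = -18256*391980041/17866 = -3577993814248/8933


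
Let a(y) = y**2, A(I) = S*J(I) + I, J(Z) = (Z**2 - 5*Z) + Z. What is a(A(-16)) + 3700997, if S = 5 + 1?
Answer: 7326213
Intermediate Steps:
S = 6
J(Z) = Z**2 - 4*Z
A(I) = I + 6*I*(-4 + I) (A(I) = 6*(I*(-4 + I)) + I = 6*I*(-4 + I) + I = I + 6*I*(-4 + I))
a(A(-16)) + 3700997 = (-16*(-23 + 6*(-16)))**2 + 3700997 = (-16*(-23 - 96))**2 + 3700997 = (-16*(-119))**2 + 3700997 = 1904**2 + 3700997 = 3625216 + 3700997 = 7326213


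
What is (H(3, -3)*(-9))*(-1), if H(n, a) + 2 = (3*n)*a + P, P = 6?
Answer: -207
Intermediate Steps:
H(n, a) = 4 + 3*a*n (H(n, a) = -2 + ((3*n)*a + 6) = -2 + (3*a*n + 6) = -2 + (6 + 3*a*n) = 4 + 3*a*n)
(H(3, -3)*(-9))*(-1) = ((4 + 3*(-3)*3)*(-9))*(-1) = ((4 - 27)*(-9))*(-1) = -23*(-9)*(-1) = 207*(-1) = -207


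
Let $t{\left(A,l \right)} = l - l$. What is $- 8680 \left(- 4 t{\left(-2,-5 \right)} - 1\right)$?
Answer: $8680$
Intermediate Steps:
$t{\left(A,l \right)} = 0$
$- 8680 \left(- 4 t{\left(-2,-5 \right)} - 1\right) = - 8680 \left(\left(-4\right) 0 - 1\right) = - 8680 \left(0 - 1\right) = \left(-8680\right) \left(-1\right) = 8680$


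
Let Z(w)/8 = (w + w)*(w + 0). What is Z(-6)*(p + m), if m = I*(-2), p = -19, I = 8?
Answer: -20160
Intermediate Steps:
m = -16 (m = 8*(-2) = -16)
Z(w) = 16*w**2 (Z(w) = 8*((w + w)*(w + 0)) = 8*((2*w)*w) = 8*(2*w**2) = 16*w**2)
Z(-6)*(p + m) = (16*(-6)**2)*(-19 - 16) = (16*36)*(-35) = 576*(-35) = -20160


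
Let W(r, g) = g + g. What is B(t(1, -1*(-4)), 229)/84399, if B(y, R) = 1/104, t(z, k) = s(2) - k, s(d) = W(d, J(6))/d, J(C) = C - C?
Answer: 1/8777496 ≈ 1.1393e-7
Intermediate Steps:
J(C) = 0
W(r, g) = 2*g
s(d) = 0 (s(d) = (2*0)/d = 0/d = 0)
t(z, k) = -k (t(z, k) = 0 - k = -k)
B(y, R) = 1/104
B(t(1, -1*(-4)), 229)/84399 = (1/104)/84399 = (1/104)*(1/84399) = 1/8777496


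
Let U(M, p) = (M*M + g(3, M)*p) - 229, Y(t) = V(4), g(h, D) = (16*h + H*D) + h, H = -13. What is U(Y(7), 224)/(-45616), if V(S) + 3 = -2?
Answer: -6445/11404 ≈ -0.56515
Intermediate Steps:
V(S) = -5 (V(S) = -3 - 2 = -5)
g(h, D) = -13*D + 17*h (g(h, D) = (16*h - 13*D) + h = (-13*D + 16*h) + h = -13*D + 17*h)
Y(t) = -5
U(M, p) = -229 + M**2 + p*(51 - 13*M) (U(M, p) = (M*M + (-13*M + 17*3)*p) - 229 = (M**2 + (-13*M + 51)*p) - 229 = (M**2 + (51 - 13*M)*p) - 229 = (M**2 + p*(51 - 13*M)) - 229 = -229 + M**2 + p*(51 - 13*M))
U(Y(7), 224)/(-45616) = (-229 + (-5)**2 + 224*(51 - 13*(-5)))/(-45616) = (-229 + 25 + 224*(51 + 65))*(-1/45616) = (-229 + 25 + 224*116)*(-1/45616) = (-229 + 25 + 25984)*(-1/45616) = 25780*(-1/45616) = -6445/11404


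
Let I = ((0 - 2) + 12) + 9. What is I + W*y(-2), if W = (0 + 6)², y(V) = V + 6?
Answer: 163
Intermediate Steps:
y(V) = 6 + V
I = 19 (I = (-2 + 12) + 9 = 10 + 9 = 19)
W = 36 (W = 6² = 36)
I + W*y(-2) = 19 + 36*(6 - 2) = 19 + 36*4 = 19 + 144 = 163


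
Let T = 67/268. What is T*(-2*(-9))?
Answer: 9/2 ≈ 4.5000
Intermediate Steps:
T = ¼ (T = 67*(1/268) = ¼ ≈ 0.25000)
T*(-2*(-9)) = (-2*(-9))/4 = (¼)*18 = 9/2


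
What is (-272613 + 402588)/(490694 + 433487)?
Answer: 129975/924181 ≈ 0.14064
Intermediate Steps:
(-272613 + 402588)/(490694 + 433487) = 129975/924181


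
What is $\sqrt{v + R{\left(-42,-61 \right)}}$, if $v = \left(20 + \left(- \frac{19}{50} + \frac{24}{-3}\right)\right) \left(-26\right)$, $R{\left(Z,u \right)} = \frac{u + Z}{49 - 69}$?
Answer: $\frac{i \sqrt{29697}}{10} \approx 17.233 i$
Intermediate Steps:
$R{\left(Z,u \right)} = - \frac{Z}{20} - \frac{u}{20}$ ($R{\left(Z,u \right)} = \frac{Z + u}{-20} = \left(Z + u\right) \left(- \frac{1}{20}\right) = - \frac{Z}{20} - \frac{u}{20}$)
$v = - \frac{7553}{25}$ ($v = \left(20 + \left(\left(-19\right) \frac{1}{50} + 24 \left(- \frac{1}{3}\right)\right)\right) \left(-26\right) = \left(20 - \frac{419}{50}\right) \left(-26\right) = \frac{581}{50} \left(-26\right) = - \frac{7553}{25} \approx -302.12$)
$\sqrt{v + R{\left(-42,-61 \right)}} = \sqrt{- \frac{7553}{25} - - \frac{103}{20}} = \sqrt{- \frac{7553}{25} + \left(\frac{21}{10} + \frac{61}{20}\right)} = \sqrt{- \frac{7553}{25} + \frac{103}{20}} = \sqrt{- \frac{29697}{100}} = \frac{i \sqrt{29697}}{10}$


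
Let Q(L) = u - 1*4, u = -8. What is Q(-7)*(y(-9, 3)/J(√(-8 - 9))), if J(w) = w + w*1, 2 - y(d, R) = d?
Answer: 66*I*√17/17 ≈ 16.007*I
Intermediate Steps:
y(d, R) = 2 - d
Q(L) = -12 (Q(L) = -8 - 1*4 = -8 - 4 = -12)
J(w) = 2*w (J(w) = w + w = 2*w)
Q(-7)*(y(-9, 3)/J(√(-8 - 9))) = -12*(2 - 1*(-9))/(2*√(-8 - 9)) = -12*(2 + 9)/(2*√(-17)) = -132/(2*(I*√17)) = -132/(2*I*√17) = -132*(-I*√17/34) = -(-66)*I*√17/17 = 66*I*√17/17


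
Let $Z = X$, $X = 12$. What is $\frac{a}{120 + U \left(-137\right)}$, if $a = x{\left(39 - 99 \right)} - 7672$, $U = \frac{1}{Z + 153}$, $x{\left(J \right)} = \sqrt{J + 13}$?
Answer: $- \frac{180840}{2809} + \frac{165 i \sqrt{47}}{19663} \approx -64.379 + 0.057528 i$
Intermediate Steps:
$Z = 12$
$x{\left(J \right)} = \sqrt{13 + J}$
$U = \frac{1}{165}$ ($U = \frac{1}{12 + 153} = \frac{1}{165} \approx 0.0060606$)
$a = -7672 + i \sqrt{47}$ ($a = \sqrt{13 + \left(39 - 99\right)} - 7672 = \sqrt{13 - 60} - 7672 = \sqrt{-47} - 7672 = i \sqrt{47} - 7672 = -7672 + i \sqrt{47} \approx -7672.0 + 6.8557 i$)
$\frac{a}{120 + U \left(-137\right)} = \frac{-7672 + i \sqrt{47}}{120 + \frac{1}{165} \left(-137\right)} = \frac{-7672 + i \sqrt{47}}{120 - \frac{137}{165}} = \frac{-7672 + i \sqrt{47}}{\frac{19663}{165}} = \left(-7672 + i \sqrt{47}\right) \frac{165}{19663} = - \frac{180840}{2809} + \frac{165 i \sqrt{47}}{19663}$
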